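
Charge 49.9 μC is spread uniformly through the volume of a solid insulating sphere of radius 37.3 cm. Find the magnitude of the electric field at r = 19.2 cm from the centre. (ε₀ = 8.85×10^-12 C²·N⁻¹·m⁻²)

Take a concentric spherical Gaussian surface of radius r = 19.2 cm (r < R).
Only the charge within r is enclosed: Q_enc = Q·(r/R)³ = (49.9 μC)·(19.2 cm/37.3 cm)³ = 6.806×10^-6 C.
By Gauss's law, ∮E·dA = E·4πr² = Q_enc/ε₀.
E = |Q_enc|/(4πε₀r²) = (6.806×10^-6)/(4π·8.85×10^-12·(0.192)²) = 1.66×10^6 N/C.

|E| = 1.66×10^6 N/C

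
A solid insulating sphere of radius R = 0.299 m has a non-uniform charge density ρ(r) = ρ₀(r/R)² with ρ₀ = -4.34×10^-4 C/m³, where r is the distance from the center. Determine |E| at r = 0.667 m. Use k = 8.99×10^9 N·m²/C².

Take a concentric spherical Gaussian surface of radius r = 0.667 m (r > R, all charge enclosed).
Q_enc = 4π ∫₀^R ρ₀(r'/R)^2 r'² dr' = 4πρ₀R³/5 = -2.916×10^-5 C.
Applying ∮E·dA = Q_enc/ε₀ with Φ = E(4πr²):
E = k|Q_enc|/r² = (8.99×10^9)(2.916×10^-5)/(0.667)² = 5.89×10^5 N/C.

|E| ≈ 5.89e5 V/m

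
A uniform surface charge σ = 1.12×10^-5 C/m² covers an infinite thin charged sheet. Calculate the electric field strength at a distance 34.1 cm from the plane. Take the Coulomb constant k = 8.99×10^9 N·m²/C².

|E| ≈ 6.33e5 N/C

Choose a cylindrical pillbox piercing the sheet, end faces (area A) parallel to it.
Only the two end caps contribute flux: Φ = 2EA. With Q_enc = σA, Gauss's law gives E = |σ|/(2ε₀).
E = 2πk|σ| = 2π(8.99×10^9)(1.12×10^-5) = 6.33×10^5 N/C.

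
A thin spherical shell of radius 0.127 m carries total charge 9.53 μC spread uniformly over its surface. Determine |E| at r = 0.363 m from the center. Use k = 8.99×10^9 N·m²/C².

E = 6.50×10^5 N/C

Use a concentric Gaussian sphere at r = 0.363 m (r > 0.127 m).
The entire shell is enclosed: Q_enc = 9.53×10^-6 C.
Applying ∮E·dA = Q_enc/ε₀ with Φ = E(4πr²):
E = k|Q_enc|/r² = (8.99×10^9)(9.53e-6)/(0.363)² = 6.50e5 N/C.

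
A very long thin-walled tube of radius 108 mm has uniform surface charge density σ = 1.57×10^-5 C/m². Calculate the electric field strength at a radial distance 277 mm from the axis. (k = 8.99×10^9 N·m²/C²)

6.92e5 V/m

Choose a coaxial cylinder of radius r = 277 mm (arbitrary length L) as the Gaussian surface (r > 108 mm).
The whole shell is enclosed: λ_enc = σ·2πR = (1.57e-5)·2π·(0.108) = 1.065e-5 C/m.
Gauss's law: E·2πrL = λ_enc L/ε₀.
E = 2k|λ_enc|/r = 2(8.99×10^9)(1.065e-5)/(0.277) = 6.92e5 N/C.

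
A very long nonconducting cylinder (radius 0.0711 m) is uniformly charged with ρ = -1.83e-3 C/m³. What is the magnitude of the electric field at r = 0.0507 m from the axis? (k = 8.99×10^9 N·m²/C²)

Take a coaxial cylindrical Gaussian surface of radius r = 0.0507 m and length L (r < R).
Charge inside radius r per length L is ρ·πr²·L, so λ_enc = ρπr² = -1.478×10^-5 C/m.
By Gauss's law (flux through the curved wall only), E·2πrL = λ_enc L/ε₀.
E = 2k|λ_enc|/r = 2(8.99×10^9)(1.478e-5)/(0.0507) = 5.24×10^6 N/C.

|E| = 5.24×10^6 N/C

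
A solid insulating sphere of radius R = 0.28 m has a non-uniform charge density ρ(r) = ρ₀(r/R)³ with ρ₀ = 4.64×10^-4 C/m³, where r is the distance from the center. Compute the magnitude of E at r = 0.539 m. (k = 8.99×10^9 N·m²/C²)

|E| ≈ 6.60×10^5 V/m

By spherical symmetry E is radial; choose a Gaussian sphere of radius r = 0.539 m (r > R, all charge enclosed).
Q_enc = 4π ∫₀^R ρ₀(r'/R)^3 r'² dr' = 4πρ₀R³/6 = 2.133×10^-5 C.
By Gauss's law, ∮E·dA = E·4πr² = Q_enc/ε₀.
E = k|Q_enc|/r² = (8.99×10^9)(2.133e-5)/(0.539)² = 6.60e5 N/C.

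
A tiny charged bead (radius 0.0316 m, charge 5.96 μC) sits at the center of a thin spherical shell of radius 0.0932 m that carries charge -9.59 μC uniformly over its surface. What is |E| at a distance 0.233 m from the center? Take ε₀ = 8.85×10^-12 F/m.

|E| ≈ 6.01×10^5 V/m

By spherical symmetry E is radial; choose a Gaussian sphere of radius r = 0.233 m (r > 0.0932 m, enclosing both).
Q_enc = (5.96 μC) + (-9.59 μC) = -3.63×10^-6 C.
By Gauss's law, ∮E·dA = E·4πr² = Q_enc/ε₀.
E = |Q_enc|/(4πε₀r²) = (3.63×10^-6)/(4π·8.85×10^-12·(0.233)²) = 6.01e5 N/C.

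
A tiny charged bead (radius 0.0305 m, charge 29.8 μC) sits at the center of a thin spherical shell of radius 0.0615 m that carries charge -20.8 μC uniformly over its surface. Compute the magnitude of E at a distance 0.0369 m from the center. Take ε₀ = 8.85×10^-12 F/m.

1.97e8 N/C

Symmetry ⇒ E = E(r) r̂. Gaussian sphere of radius r = 0.0369 m (between the bodies, 0.0305 m < r < 0.0615 m).
The shell at 0.0615 m lies outside the Gaussian surface, so Q_enc = 29.8 μC = 2.98e-5 C.
Gauss's law: E·4πr² = Q_enc/ε₀.
E = |Q_enc|/(4πε₀r²) = (2.98e-5)/(4π·8.85×10^-12·(0.0369)²) = 1.97×10^8 N/C.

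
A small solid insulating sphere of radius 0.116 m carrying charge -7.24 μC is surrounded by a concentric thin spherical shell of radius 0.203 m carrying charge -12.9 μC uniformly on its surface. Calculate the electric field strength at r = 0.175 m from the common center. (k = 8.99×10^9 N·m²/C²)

|E| = 2.13×10^6 V/m

Symmetry ⇒ E = E(r) r̂. Gaussian sphere of radius r = 0.175 m (between the bodies, 0.116 m < r < 0.203 m).
Only the inner charge is enclosed; the outer shell contributes nothing inside itself. Q_enc = -7.24 μC = -7.24e-6 C.
Applying ∮E·dA = Q_enc/ε₀ with Φ = E(4πr²):
E = k|Q_enc|/r² = (8.99×10^9)(7.24×10^-6)/(0.175)² = 2.13×10^6 N/C.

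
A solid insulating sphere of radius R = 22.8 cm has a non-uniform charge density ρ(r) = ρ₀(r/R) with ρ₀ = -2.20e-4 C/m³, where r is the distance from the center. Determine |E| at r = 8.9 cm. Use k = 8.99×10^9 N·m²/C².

Use a concentric Gaussian sphere at r = 8.9 cm (r < R).
Integrate the density: Q_enc = 4π ∫₀^r ρ₀(r'/R)^1 r'² dr' = 4πρ₀ r^4/(4·R) = -1.902e-7 C.
By Gauss's law, ∮E·dA = E·4πr² = Q_enc/ε₀.
E = k|Q_enc|/r² = (8.99×10^9)(1.902×10^-7)/(0.089)² = 2.16×10^5 N/C.

2.16×10^5 V/m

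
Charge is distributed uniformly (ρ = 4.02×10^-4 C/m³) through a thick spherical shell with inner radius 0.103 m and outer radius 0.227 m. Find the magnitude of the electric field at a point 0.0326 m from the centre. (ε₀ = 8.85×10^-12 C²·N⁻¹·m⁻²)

Take a concentric spherical Gaussian surface of radius r = 0.0326 m (r < 0.103 m, inside the empty cavity).
No charge is enclosed, so by Gauss's law E·4πr² = 0 ⇒ E = 0.

E = 0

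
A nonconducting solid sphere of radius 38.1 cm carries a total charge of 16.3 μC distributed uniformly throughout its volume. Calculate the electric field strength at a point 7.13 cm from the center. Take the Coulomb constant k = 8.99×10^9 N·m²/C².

Symmetry ⇒ E = E(r) r̂. Gaussian sphere of radius r = 7.13 cm (r < R).
For a uniform sphere the enclosed fraction is (r/R)³, so Q_enc = (16.3 μC)(0.0713/0.381)³ = 1.068e-7 C.
Applying ∮E·dA = Q_enc/ε₀ with Φ = E(4πr²):
E = k|Q_enc|/r² = (8.99×10^9)(1.068e-7)/(0.0713)² = 1.89×10^5 N/C.

E = 1.89×10^5 N/C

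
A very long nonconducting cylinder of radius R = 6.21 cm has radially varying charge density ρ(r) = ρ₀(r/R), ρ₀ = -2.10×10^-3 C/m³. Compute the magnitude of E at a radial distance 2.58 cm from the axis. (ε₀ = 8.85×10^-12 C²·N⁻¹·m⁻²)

E = 8.48e5 N/C

By cylindrical symmetry E is radial; use a coaxial Gaussian cylinder of radius 2.58 cm and length L (r < R).
λ_enc = ∫₀^r ρ(r')·2πr' dr' = (2πρ₀/R)·r^3/3 = -1.216e-6 C/m.
Applying ∮E·dA = Q_enc/ε₀ with the end caps contributing no flux:
E = |λ_enc|/(2πε₀r) = (1.216×10^-6)/(2π·8.85×10^-12·0.0258) = 8.48×10^5 N/C.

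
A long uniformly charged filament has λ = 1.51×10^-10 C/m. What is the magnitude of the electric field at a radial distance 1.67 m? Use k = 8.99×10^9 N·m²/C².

|E| = 1.63 N/C

Choose a coaxial cylinder of radius r = 1.67 m (arbitrary length L) as the Gaussian surface.
Q_enc = λL, so λ_enc = 1.51×10^-10 C/m.
By Gauss's law (flux through the curved wall only), E·2πrL = λ_enc L/ε₀.
E = 2k|λ_enc|/r = 2(8.99×10^9)(1.51×10^-10)/(1.67) = 1.63 N/C.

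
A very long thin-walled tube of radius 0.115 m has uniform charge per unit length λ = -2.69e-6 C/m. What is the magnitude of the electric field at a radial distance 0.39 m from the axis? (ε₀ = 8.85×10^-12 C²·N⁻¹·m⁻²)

1.24×10^5 V/m

By cylindrical symmetry E is radial; use a coaxial Gaussian cylinder of radius 0.39 m and length L (r > 0.115 m).
The full line charge is enclosed: λ_enc = -2.69×10^-6 C/m.
Since E is radial and uniform over the curved surface, Φ = E·2πrL = Q_enc/ε₀ = λ_enc L/ε₀.
E = |λ_enc|/(2πε₀r) = (2.69e-6)/(2π·8.85×10^-12·0.39) = 1.24e5 N/C.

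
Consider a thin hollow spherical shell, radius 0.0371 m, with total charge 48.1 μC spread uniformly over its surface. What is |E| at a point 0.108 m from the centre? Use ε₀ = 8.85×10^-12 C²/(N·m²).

|E| = 3.71e7 V/m

By spherical symmetry E is radial; choose a Gaussian sphere of radius r = 0.108 m (r > 0.0371 m).
The entire shell is enclosed: Q_enc = 4.81×10^-5 C.
Gauss's law: E·4πr² = Q_enc/ε₀.
E = |Q_enc|/(4πε₀r²) = (4.81×10^-5)/(4π·8.85×10^-12·(0.108)²) = 3.71e7 N/C.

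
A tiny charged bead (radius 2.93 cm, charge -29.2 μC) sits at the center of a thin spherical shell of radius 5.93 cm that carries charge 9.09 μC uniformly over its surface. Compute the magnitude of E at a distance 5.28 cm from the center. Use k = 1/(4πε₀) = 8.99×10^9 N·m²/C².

9.42×10^7 N/C

Take a concentric spherical Gaussian surface of radius r = 5.28 cm (between the bodies, 2.93 cm < r < 5.93 cm).
The shell at 5.93 cm lies outside the Gaussian surface, so Q_enc = -29.2 μC = -2.92×10^-5 C.
By Gauss's law, ∮E·dA = E·4πr² = Q_enc/ε₀.
E = k|Q_enc|/r² = (8.99×10^9)(2.92×10^-5)/(0.0528)² = 9.42×10^7 N/C.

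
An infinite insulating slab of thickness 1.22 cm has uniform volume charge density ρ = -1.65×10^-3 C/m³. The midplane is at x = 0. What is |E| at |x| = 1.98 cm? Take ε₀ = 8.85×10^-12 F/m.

1.14×10^6 N/C

The point |x| = 1.98 cm lies outside the slab (half-thickness 0.0061 m). A symmetric pillbox spanning the full slab encloses Q_enc = ρ·d·A.
Flux = 2EA ⇒ E = |ρ|d/(2ε₀), independent of distance outside.
E = (1.65e-3)(0.0122)/(2·8.85×10^-12) = 1.14×10^6 N/C.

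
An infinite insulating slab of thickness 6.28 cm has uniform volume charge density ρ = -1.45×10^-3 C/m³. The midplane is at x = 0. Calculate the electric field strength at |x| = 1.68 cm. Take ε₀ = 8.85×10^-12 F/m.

2.75×10^6 N/C

By symmetry E is perpendicular to the slab. A Gaussian pillbox from −1.68 cm to +1.68 cm (face area A) lies entirely within the slab.
Q_enc = ρ·(2x)·A and flux = 2EA, so 2EA = 2ρxA/ε₀ ⇒ E = |ρ|x/ε₀.
E = (1.45e-3)(0.0168)/(8.85×10^-12) = 2.75×10^6 N/C.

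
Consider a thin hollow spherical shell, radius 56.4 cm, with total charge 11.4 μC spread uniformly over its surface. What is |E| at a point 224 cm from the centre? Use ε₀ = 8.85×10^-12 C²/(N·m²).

Take a concentric spherical Gaussian surface of radius r = 224 cm (r > 56.4 cm).
The entire shell is enclosed: Q_enc = 1.14e-5 C.
Since E is radial and uniform over the Gaussian sphere, Φ = E·4πr² = Q_enc/ε₀.
E = |Q_enc|/(4πε₀r²) = (1.14×10^-5)/(4π·8.85×10^-12·(2.24)²) = 2.04×10^4 N/C.

E ≈ 2.04e4 N/C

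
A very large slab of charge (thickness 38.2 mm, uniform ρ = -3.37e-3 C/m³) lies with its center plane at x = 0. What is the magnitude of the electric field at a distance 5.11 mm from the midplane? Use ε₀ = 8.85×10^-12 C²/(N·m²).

By symmetry E is perpendicular to the slab. A Gaussian pillbox from −5.11 mm to +5.11 mm (face area A) lies entirely within the slab.
Q_enc = ρ·(2x)·A and flux = 2EA, so 2EA = 2ρxA/ε₀ ⇒ E = |ρ|x/ε₀.
E = (3.37e-3)(0.00511)/(8.85×10^-12) = 1.95×10^6 N/C.

E = 1.95×10^6 N/C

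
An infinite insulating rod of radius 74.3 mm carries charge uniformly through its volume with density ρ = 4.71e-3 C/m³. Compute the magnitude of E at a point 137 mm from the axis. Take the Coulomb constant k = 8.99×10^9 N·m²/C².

Choose a coaxial cylinder of radius r = 137 mm (arbitrary length L) as the Gaussian surface (r > 74.3 mm, full cross-section enclosed).
λ_enc = ρ·πR² = (4.71×10^-3)π(0.0743)² = 8.169e-5 C/m.
By Gauss's law (flux through the curved wall only), E·2πrL = λ_enc L/ε₀.
E = 2k|λ_enc|/r = 2(8.99×10^9)(8.169e-5)/(0.137) = 1.07×10^7 N/C.

|E| ≈ 1.07×10^7 N/C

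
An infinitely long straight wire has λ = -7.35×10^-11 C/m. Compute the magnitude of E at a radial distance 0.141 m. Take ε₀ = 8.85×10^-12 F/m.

Choose a coaxial cylinder of radius r = 0.141 m (arbitrary length L) as the Gaussian surface.
Q_enc = λL, so λ_enc = -7.35e-11 C/m.
Gauss's law: E·2πrL = λ_enc L/ε₀.
E = |λ_enc|/(2πε₀r) = (7.35×10^-11)/(2π·8.85×10^-12·0.141) = 9.37 N/C.

|E| ≈ 9.37 N/C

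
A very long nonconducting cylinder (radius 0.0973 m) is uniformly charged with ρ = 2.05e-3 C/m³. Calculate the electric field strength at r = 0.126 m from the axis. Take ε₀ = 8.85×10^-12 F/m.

Coaxial Gaussian cylinder, radius r = 0.126 m, length L (r > 0.0973 m, full cross-section enclosed).
λ_enc = ρ·πR² = (2.05×10^-3)π(0.0973)² = 6.097e-5 C/m.
Gauss's law: E·2πrL = λ_enc L/ε₀.
E = |λ_enc|/(2πε₀r) = (6.097×10^-5)/(2π·8.85×10^-12·0.126) = 8.70e6 N/C.

E = 8.70×10^6 N/C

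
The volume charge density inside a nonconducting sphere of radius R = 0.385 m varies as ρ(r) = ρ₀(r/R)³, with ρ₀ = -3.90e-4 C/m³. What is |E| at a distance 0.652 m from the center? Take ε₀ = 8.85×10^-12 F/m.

Symmetry ⇒ E = E(r) r̂. Gaussian sphere of radius r = 0.652 m (r > R, all charge enclosed).
Q_enc = 4π ∫₀^R ρ₀(r'/R)^3 r'² dr' = 4πρ₀R³/6 = -4.661e-5 C.
Gauss's law: E·4πr² = Q_enc/ε₀.
E = |Q_enc|/(4πε₀r²) = (4.661e-5)/(4π·8.85×10^-12·(0.652)²) = 9.86×10^5 N/C.

E = 9.86e5 V/m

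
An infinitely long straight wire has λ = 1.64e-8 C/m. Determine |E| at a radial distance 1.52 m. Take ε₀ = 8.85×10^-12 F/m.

By cylindrical symmetry E is radial; use a coaxial Gaussian cylinder of radius 1.52 m and length L.
Q_enc = λL, so λ_enc = 1.64×10^-8 C/m.
By Gauss's law (flux through the curved wall only), E·2πrL = λ_enc L/ε₀.
E = |λ_enc|/(2πε₀r) = (1.64×10^-8)/(2π·8.85×10^-12·1.52) = 194 N/C.

E ≈ 194 N/C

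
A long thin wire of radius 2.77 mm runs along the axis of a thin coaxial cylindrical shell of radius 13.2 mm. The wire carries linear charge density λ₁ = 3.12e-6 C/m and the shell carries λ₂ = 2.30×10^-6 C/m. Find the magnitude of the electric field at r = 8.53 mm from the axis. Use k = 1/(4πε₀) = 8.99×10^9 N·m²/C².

|E| ≈ 6.58×10^6 V/m

Take a coaxial cylindrical Gaussian surface of radius r = 8.53 mm and length L (between the conductors, 2.77 mm < r < 13.2 mm).
The shell at 13.2 mm lies outside the Gaussian surface, so λ_enc = λ₁ = 3.12×10^-6 C/m.
Since E is radial and uniform over the curved surface, Φ = E·2πrL = Q_enc/ε₀ = λ_enc L/ε₀.
E = 2k|λ_enc|/r = 2(8.99×10^9)(3.12e-6)/(0.00853) = 6.58e6 N/C.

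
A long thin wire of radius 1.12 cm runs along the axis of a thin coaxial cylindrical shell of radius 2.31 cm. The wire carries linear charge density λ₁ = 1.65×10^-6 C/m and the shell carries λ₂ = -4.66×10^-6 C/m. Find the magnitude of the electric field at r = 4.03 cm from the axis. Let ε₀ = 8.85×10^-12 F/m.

|E| = 1.34×10^6 N/C

Choose a coaxial cylinder of radius r = 4.03 cm (arbitrary length L) as the Gaussian surface (r > 2.31 cm, enclosing both).
λ_enc = λ₁ + λ₂ = (1.65×10^-6) + (-4.66×10^-6) = -3.01×10^-6 C/m.
Applying ∮E·dA = Q_enc/ε₀ with the end caps contributing no flux:
E = |λ_enc|/(2πε₀r) = (3.01×10^-6)/(2π·8.85×10^-12·0.0403) = 1.34×10^6 N/C.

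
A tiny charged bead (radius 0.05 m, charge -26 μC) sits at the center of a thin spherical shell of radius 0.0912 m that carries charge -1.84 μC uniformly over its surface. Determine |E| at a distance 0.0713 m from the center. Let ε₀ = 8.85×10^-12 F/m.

E ≈ 4.60×10^7 N/C

Take a concentric spherical Gaussian surface of radius r = 0.0713 m (between the bodies, 0.05 m < r < 0.0912 m).
Only the inner charge is enclosed; the outer shell contributes nothing inside itself. Q_enc = -26 μC = -2.60×10^-5 C.
Since E is radial and uniform over the Gaussian sphere, Φ = E·4πr² = Q_enc/ε₀.
E = |Q_enc|/(4πε₀r²) = (2.60e-5)/(4π·8.85×10^-12·(0.0713)²) = 4.60e7 N/C.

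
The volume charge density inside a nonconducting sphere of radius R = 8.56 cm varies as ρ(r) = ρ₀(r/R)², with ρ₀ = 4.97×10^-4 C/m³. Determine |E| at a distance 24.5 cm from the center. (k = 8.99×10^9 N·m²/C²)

Use a concentric Gaussian sphere at r = 24.5 cm (r > R, all charge enclosed).
Q_enc = 4π ∫₀^R ρ₀(r'/R)^2 r'² dr' = 4πρ₀R³/5 = 7.835e-7 C.
Gauss's law: E·4πr² = Q_enc/ε₀.
E = k|Q_enc|/r² = (8.99×10^9)(7.835e-7)/(0.245)² = 1.17×10^5 N/C.

E = 1.17×10^5 V/m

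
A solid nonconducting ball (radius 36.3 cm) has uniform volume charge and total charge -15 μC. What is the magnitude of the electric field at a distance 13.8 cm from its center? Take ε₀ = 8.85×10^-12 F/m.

E = 3.89e5 V/m

Symmetry ⇒ E = E(r) r̂. Gaussian sphere of radius r = 13.8 cm (r < R).
Only the charge within r is enclosed: Q_enc = Q·(r/R)³ = (-15 μC)·(13.8 cm/36.3 cm)³ = -8.242×10^-7 C.
Since E is radial and uniform over the Gaussian sphere, Φ = E·4πr² = Q_enc/ε₀.
E = |Q_enc|/(4πε₀r²) = (8.242×10^-7)/(4π·8.85×10^-12·(0.138)²) = 3.89×10^5 N/C.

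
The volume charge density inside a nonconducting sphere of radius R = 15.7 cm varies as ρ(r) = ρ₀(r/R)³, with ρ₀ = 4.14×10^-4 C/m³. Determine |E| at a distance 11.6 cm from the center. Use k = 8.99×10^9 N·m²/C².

3.65×10^5 N/C

By spherical symmetry E is radial; choose a Gaussian sphere of radius r = 11.6 cm (r < R).
Integrate the density: Q_enc = 4π ∫₀^r ρ₀(r'/R)^3 r'² dr' = 4πρ₀ r^6/(6·R³) = 5.459e-7 C.
Gauss's law: E·4πr² = Q_enc/ε₀.
E = k|Q_enc|/r² = (8.99×10^9)(5.459×10^-7)/(0.116)² = 3.65×10^5 N/C.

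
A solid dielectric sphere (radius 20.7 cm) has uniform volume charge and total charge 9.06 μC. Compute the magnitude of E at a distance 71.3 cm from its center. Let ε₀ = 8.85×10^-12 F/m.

E ≈ 1.60×10^5 V/m

Use a concentric Gaussian sphere at r = 71.3 cm (r > R, so the entire charge is enclosed).
Q_enc = 9.06 μC = 9.06×10^-6 C.
Gauss's law: E·4πr² = Q_enc/ε₀.
E = |Q_enc|/(4πε₀r²) = (9.06×10^-6)/(4π·8.85×10^-12·(0.713)²) = 1.60×10^5 N/C.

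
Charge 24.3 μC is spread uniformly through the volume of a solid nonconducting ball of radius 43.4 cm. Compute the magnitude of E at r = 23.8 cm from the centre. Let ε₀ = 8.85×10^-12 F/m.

E = 6.36×10^5 V/m

Symmetry ⇒ E = E(r) r̂. Gaussian sphere of radius r = 23.8 cm (r < R).
For a uniform sphere the enclosed fraction is (r/R)³, so Q_enc = (24.3 μC)(0.238/0.434)³ = 4.007e-6 C.
Applying ∮E·dA = Q_enc/ε₀ with Φ = E(4πr²):
E = |Q_enc|/(4πε₀r²) = (4.007e-6)/(4π·8.85×10^-12·(0.238)²) = 6.36×10^5 N/C.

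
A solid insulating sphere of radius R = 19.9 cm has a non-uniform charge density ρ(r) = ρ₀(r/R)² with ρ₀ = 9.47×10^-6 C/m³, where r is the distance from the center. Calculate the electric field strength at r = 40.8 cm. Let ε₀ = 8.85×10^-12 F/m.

Take a concentric spherical Gaussian surface of radius r = 40.8 cm (r > R, all charge enclosed).
Q_enc = 4π ∫₀^R ρ₀(r'/R)^2 r'² dr' = 4πρ₀R³/5 = 1.876×10^-7 C.
By Gauss's law, ∮E·dA = E·4πr² = Q_enc/ε₀.
E = |Q_enc|/(4πε₀r²) = (1.876×10^-7)/(4π·8.85×10^-12·(0.408)²) = 1.01×10^4 N/C.

|E| = 1.01×10^4 N/C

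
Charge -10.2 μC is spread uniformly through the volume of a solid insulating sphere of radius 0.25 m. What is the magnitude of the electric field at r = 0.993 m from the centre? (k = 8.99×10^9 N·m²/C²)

Use a concentric Gaussian sphere at r = 0.993 m (r > R, so the entire charge is enclosed).
Q_enc = -10.2 μC = -1.02×10^-5 C.
Applying ∮E·dA = Q_enc/ε₀ with Φ = E(4πr²):
E = k|Q_enc|/r² = (8.99×10^9)(1.02×10^-5)/(0.993)² = 9.30e4 N/C.

E = 9.30×10^4 N/C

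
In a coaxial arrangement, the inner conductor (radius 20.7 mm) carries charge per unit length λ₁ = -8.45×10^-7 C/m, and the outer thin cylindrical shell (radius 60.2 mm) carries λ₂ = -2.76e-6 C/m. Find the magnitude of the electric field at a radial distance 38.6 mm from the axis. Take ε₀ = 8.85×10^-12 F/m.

|E| ≈ 3.94×10^5 N/C

Take a coaxial cylindrical Gaussian surface of radius r = 38.6 mm and length L (between the conductors, 20.7 mm < r < 60.2 mm).
Only the inner wire is enclosed; the outer shell contributes nothing inside itself. λ_enc = λ₁ = -8.45×10^-7 C/m.
Gauss's law: E·2πrL = λ_enc L/ε₀.
E = |λ_enc|/(2πε₀r) = (8.45×10^-7)/(2π·8.85×10^-12·0.0386) = 3.94e5 N/C.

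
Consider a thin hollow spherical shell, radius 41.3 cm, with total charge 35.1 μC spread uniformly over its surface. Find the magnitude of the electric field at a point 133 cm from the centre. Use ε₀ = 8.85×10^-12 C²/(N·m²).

Symmetry ⇒ E = E(r) r̂. Gaussian sphere of radius r = 133 cm (r > 41.3 cm).
The entire shell is enclosed: Q_enc = 3.51×10^-5 C.
Since E is radial and uniform over the Gaussian sphere, Φ = E·4πr² = Q_enc/ε₀.
E = |Q_enc|/(4πε₀r²) = (3.51×10^-5)/(4π·8.85×10^-12·(1.33)²) = 1.78e5 N/C.

|E| = 1.78×10^5 V/m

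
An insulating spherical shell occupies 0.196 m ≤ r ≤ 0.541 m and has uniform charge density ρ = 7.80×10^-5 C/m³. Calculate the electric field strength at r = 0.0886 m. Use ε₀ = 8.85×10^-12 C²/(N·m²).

Use a concentric Gaussian sphere at r = 0.0886 m (r < 0.196 m, inside the empty cavity).
Q_enc = 0 (all charge lies at larger r); Gauss's law gives E = 0.

|E| = 0 N/C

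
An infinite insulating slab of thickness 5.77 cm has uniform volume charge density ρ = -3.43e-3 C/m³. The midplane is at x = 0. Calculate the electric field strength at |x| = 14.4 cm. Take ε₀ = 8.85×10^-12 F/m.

The point |x| = 14.4 cm lies outside the slab (half-thickness 0.02885 m). A symmetric pillbox spanning the full slab encloses Q_enc = ρ·d·A.
Flux = 2EA ⇒ E = |ρ|d/(2ε₀), independent of distance outside.
E = (3.43×10^-3)(0.0577)/(2·8.85×10^-12) = 1.12e7 N/C.

|E| ≈ 1.12e7 V/m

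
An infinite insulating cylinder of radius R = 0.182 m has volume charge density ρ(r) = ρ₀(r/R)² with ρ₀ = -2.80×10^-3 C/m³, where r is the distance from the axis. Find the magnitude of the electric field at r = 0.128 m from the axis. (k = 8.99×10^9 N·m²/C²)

Choose a coaxial cylinder of radius r = 0.128 m (arbitrary length L) as the Gaussian surface (r < R).
Integrating ρ over the cross-section to radius r: λ_enc = (2πρ₀/R²) ∫₀^r r'^3 dr' = 2πρ₀ r^4/(4·R²) = -3.564×10^-5 C/m.
Since E is radial and uniform over the curved surface, Φ = E·2πrL = Q_enc/ε₀ = λ_enc L/ε₀.
E = 2k|λ_enc|/r = 2(8.99×10^9)(3.564×10^-5)/(0.128) = 5.01×10^6 N/C.

E = 5.01×10^6 N/C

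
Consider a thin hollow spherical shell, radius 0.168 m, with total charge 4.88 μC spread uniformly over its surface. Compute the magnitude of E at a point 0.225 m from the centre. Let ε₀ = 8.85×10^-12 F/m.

Symmetry ⇒ E = E(r) r̂. Gaussian sphere of radius r = 0.225 m (r > 0.168 m).
The entire shell is enclosed: Q_enc = 4.88e-6 C.
By Gauss's law, ∮E·dA = E·4πr² = Q_enc/ε₀.
E = |Q_enc|/(4πε₀r²) = (4.88×10^-6)/(4π·8.85×10^-12·(0.225)²) = 8.67×10^5 N/C.

E = 8.67×10^5 N/C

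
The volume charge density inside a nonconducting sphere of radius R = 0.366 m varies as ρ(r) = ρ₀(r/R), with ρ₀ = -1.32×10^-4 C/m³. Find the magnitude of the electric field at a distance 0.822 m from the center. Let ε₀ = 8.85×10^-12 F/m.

Use a concentric Gaussian sphere at r = 0.822 m (r > R, all charge enclosed).
Q_enc = 4π ∫₀^R ρ₀(r'/R)^1 r'² dr' = 4πρ₀R³/4 = -2.033×10^-5 C.
Gauss's law: E·4πr² = Q_enc/ε₀.
E = |Q_enc|/(4πε₀r²) = (2.033×10^-5)/(4π·8.85×10^-12·(0.822)²) = 2.71e5 N/C.

|E| ≈ 2.71e5 N/C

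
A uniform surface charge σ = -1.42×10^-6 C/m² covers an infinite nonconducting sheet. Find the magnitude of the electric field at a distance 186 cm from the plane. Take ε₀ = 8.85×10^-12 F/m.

8.02e4 N/C

The symmetry is planar: E is normal to the sheet and the same magnitude on both sides. Take a pillbox straddling the sheet with end-cap area A.
Flux Φ = 2EA and Q_enc = σA, so 2EA = σA/ε₀ ⇒ E = |σ|/(2ε₀), independent of distance.
E = |σ|/(2ε₀) = (1.42×10^-6)/(2·8.85×10^-12) = 8.02e4 N/C.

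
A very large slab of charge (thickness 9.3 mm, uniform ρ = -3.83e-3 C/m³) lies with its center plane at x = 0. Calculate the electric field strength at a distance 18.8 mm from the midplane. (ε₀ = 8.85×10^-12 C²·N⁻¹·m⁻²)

The point |x| = 18.8 mm lies outside the slab (half-thickness 0.00465 m). A symmetric pillbox spanning the full slab encloses Q_enc = ρ·d·A.
Flux = 2EA ⇒ E = |ρ|d/(2ε₀), independent of distance outside.
E = (3.83×10^-3)(0.0093)/(2·8.85×10^-12) = 2.01×10^6 N/C.

|E| ≈ 2.01×10^6 N/C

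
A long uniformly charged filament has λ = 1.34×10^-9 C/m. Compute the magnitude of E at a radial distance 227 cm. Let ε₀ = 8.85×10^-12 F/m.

Take a coaxial cylindrical Gaussian surface of radius r = 227 cm and length L.
Q_enc = λL, so λ_enc = 1.34×10^-9 C/m.
Since E is radial and uniform over the curved surface, Φ = E·2πrL = Q_enc/ε₀ = λ_enc L/ε₀.
E = |λ_enc|/(2πε₀r) = (1.34e-9)/(2π·8.85×10^-12·2.27) = 10.6 N/C.

|E| ≈ 10.6 N/C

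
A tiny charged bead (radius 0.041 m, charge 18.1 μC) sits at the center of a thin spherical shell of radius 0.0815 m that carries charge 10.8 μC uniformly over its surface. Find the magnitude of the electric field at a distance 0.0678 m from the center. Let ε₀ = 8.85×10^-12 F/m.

By spherical symmetry E is radial; choose a Gaussian sphere of radius r = 0.0678 m (between the bodies, 0.041 m < r < 0.0815 m).
Only the inner charge is enclosed; the outer shell contributes nothing inside itself. Q_enc = 18.1 μC = 1.81×10^-5 C.
Applying ∮E·dA = Q_enc/ε₀ with Φ = E(4πr²):
E = |Q_enc|/(4πε₀r²) = (1.81e-5)/(4π·8.85×10^-12·(0.0678)²) = 3.54×10^7 N/C.

E = 3.54e7 N/C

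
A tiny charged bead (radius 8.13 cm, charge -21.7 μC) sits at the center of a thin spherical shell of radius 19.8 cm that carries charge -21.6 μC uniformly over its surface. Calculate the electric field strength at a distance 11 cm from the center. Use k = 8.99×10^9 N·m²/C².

|E| ≈ 1.61×10^7 N/C

Symmetry ⇒ E = E(r) r̂. Gaussian sphere of radius r = 11 cm (between the bodies, 8.13 cm < r < 19.8 cm).
Only the inner charge is enclosed; the outer shell contributes nothing inside itself. Q_enc = -21.7 μC = -2.17×10^-5 C.
Applying ∮E·dA = Q_enc/ε₀ with Φ = E(4πr²):
E = k|Q_enc|/r² = (8.99×10^9)(2.17e-5)/(0.11)² = 1.61×10^7 N/C.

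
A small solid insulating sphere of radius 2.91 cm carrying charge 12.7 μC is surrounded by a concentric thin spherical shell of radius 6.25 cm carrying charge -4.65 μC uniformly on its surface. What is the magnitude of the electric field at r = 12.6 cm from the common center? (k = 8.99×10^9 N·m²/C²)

E ≈ 4.56×10^6 N/C

Take a concentric spherical Gaussian surface of radius r = 12.6 cm (r > 6.25 cm, enclosing both).
Q_enc = (12.7 μC) + (-4.65 μC) = 8.05×10^-6 C.
Since E is radial and uniform over the Gaussian sphere, Φ = E·4πr² = Q_enc/ε₀.
E = k|Q_enc|/r² = (8.99×10^9)(8.05e-6)/(0.126)² = 4.56×10^6 N/C.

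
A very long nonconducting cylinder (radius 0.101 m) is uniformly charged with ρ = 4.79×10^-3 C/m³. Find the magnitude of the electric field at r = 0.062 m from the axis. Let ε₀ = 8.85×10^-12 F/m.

Coaxial Gaussian cylinder, radius r = 0.062 m, length L (r < R).
Charge inside radius r per length L is ρ·πr²·L, so λ_enc = ρπr² = 5.785e-5 C/m.
Applying ∮E·dA = Q_enc/ε₀ with the end caps contributing no flux:
E = |λ_enc|/(2πε₀r) = (5.785e-5)/(2π·8.85×10^-12·0.062) = 1.68×10^7 N/C.

E ≈ 1.68e7 N/C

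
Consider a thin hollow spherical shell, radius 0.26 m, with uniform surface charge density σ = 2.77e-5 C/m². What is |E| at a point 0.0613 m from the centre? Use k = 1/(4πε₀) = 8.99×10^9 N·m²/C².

Use a concentric Gaussian sphere at r = 0.0613 m (inside the shell, r < 0.26 m).
All the charge is outside the Gaussian surface: Q_enc = 0, hence E = 0 everywhere inside the shell.

E = 0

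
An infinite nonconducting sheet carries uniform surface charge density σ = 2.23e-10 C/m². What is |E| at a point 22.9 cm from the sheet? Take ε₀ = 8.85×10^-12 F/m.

E = 12.6 N/C

Choose a cylindrical pillbox piercing the sheet, end faces (area A) parallel to it.
Flux Φ = 2EA and Q_enc = σA, so 2EA = σA/ε₀ ⇒ E = |σ|/(2ε₀), independent of distance.
E = |σ|/(2ε₀) = (2.23e-10)/(2·8.85×10^-12) = 12.6 N/C.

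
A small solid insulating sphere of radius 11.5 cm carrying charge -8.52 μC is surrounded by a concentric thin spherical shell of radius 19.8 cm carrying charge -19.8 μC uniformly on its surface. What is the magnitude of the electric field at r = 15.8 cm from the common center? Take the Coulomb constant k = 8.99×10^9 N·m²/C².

3.07×10^6 V/m

Take a concentric spherical Gaussian surface of radius r = 15.8 cm (between the bodies, 11.5 cm < r < 19.8 cm).
The shell at 19.8 cm lies outside the Gaussian surface, so Q_enc = -8.52 μC = -8.52×10^-6 C.
By Gauss's law, ∮E·dA = E·4πr² = Q_enc/ε₀.
E = k|Q_enc|/r² = (8.99×10^9)(8.52×10^-6)/(0.158)² = 3.07×10^6 N/C.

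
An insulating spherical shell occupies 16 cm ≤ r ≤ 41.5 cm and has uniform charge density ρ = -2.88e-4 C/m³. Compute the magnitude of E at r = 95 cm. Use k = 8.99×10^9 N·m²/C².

8.10e5 N/C

Use a concentric Gaussian sphere at r = 95 cm (r > 41.5 cm, enclosing the whole shell).
Q_enc = ρ·(4π/3)(b³ − a³) = (-2.88×10^-4)·(4π/3)·((0.415)³ − (0.16)³) = -8.128×10^-5 C.
By Gauss's law, ∮E·dA = E·4πr² = Q_enc/ε₀.
E = k|Q_enc|/r² = (8.99×10^9)(8.128×10^-5)/(0.95)² = 8.10×10^5 N/C.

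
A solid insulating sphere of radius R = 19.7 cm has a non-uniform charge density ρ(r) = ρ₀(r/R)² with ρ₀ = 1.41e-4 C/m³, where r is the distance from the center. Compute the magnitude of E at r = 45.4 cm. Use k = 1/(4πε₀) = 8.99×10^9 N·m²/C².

Symmetry ⇒ E = E(r) r̂. Gaussian sphere of radius r = 45.4 cm (r > R, all charge enclosed).
Q_enc = 4π ∫₀^R ρ₀(r'/R)^2 r'² dr' = 4πρ₀R³/5 = 2.709e-6 C.
Gauss's law: E·4πr² = Q_enc/ε₀.
E = k|Q_enc|/r² = (8.99×10^9)(2.709×10^-6)/(0.454)² = 1.18×10^5 N/C.

|E| ≈ 1.18e5 V/m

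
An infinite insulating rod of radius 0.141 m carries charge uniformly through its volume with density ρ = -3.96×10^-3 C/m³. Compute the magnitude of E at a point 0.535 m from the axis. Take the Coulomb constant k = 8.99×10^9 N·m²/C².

Coaxial Gaussian cylinder, radius r = 0.535 m, length L (r > 0.141 m, full cross-section enclosed).
λ_enc = ρ·πR² = (-3.96e-3)π(0.141)² = -2.473e-4 C/m.
Since E is radial and uniform over the curved surface, Φ = E·2πrL = Q_enc/ε₀ = λ_enc L/ε₀.
E = 2k|λ_enc|/r = 2(8.99×10^9)(2.473e-4)/(0.535) = 8.31×10^6 N/C.

|E| = 8.31e6 V/m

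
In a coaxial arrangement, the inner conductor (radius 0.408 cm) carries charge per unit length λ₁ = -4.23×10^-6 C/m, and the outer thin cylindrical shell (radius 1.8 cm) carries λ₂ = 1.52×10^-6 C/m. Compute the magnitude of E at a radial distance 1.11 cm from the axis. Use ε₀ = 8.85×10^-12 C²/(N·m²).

|E| = 6.85e6 N/C

Coaxial Gaussian cylinder, radius r = 1.11 cm, length L (between the conductors, 0.408 cm < r < 1.8 cm).
Only the inner wire is enclosed; the outer shell contributes nothing inside itself. λ_enc = λ₁ = -4.23×10^-6 C/m.
Since E is radial and uniform over the curved surface, Φ = E·2πrL = Q_enc/ε₀ = λ_enc L/ε₀.
E = |λ_enc|/(2πε₀r) = (4.23e-6)/(2π·8.85×10^-12·0.0111) = 6.85×10^6 N/C.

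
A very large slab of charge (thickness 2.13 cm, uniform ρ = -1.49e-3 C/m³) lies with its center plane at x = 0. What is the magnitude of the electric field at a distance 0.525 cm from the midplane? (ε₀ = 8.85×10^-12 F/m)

|E| ≈ 8.84×10^5 N/C

By symmetry E is perpendicular to the slab. A Gaussian pillbox from −0.525 cm to +0.525 cm (face area A) lies entirely within the slab.
Q_enc = ρ·(2x)·A and flux = 2EA, so 2EA = 2ρxA/ε₀ ⇒ E = |ρ|x/ε₀.
E = (1.49e-3)(0.00525)/(8.85×10^-12) = 8.84×10^5 N/C.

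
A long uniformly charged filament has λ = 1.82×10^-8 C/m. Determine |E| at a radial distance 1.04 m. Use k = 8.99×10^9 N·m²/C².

Coaxial Gaussian cylinder, radius r = 1.04 m, length L.
Q_enc = λL, so λ_enc = 1.82e-8 C/m.
Since E is radial and uniform over the curved surface, Φ = E·2πrL = Q_enc/ε₀ = λ_enc L/ε₀.
E = 2k|λ_enc|/r = 2(8.99×10^9)(1.82×10^-8)/(1.04) = 315 N/C.

E ≈ 315 N/C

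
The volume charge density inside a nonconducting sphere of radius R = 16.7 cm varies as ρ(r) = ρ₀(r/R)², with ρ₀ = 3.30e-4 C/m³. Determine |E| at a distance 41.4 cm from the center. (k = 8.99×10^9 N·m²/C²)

2.03e5 N/C

Take a concentric spherical Gaussian surface of radius r = 41.4 cm (r > R, all charge enclosed).
Q_enc = 4π ∫₀^R ρ₀(r'/R)^2 r'² dr' = 4πρ₀R³/5 = 3.863×10^-6 C.
Applying ∮E·dA = Q_enc/ε₀ with Φ = E(4πr²):
E = k|Q_enc|/r² = (8.99×10^9)(3.863×10^-6)/(0.414)² = 2.03e5 N/C.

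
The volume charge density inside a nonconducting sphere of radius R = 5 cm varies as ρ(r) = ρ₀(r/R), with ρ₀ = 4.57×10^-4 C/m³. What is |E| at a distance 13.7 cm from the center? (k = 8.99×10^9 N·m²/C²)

By spherical symmetry E is radial; choose a Gaussian sphere of radius r = 13.7 cm (r > R, all charge enclosed).
Q_enc = 4π ∫₀^R ρ₀(r'/R)^1 r'² dr' = 4πρ₀R³/4 = 1.795×10^-7 C.
Since E is radial and uniform over the Gaussian sphere, Φ = E·4πr² = Q_enc/ε₀.
E = k|Q_enc|/r² = (8.99×10^9)(1.795e-7)/(0.137)² = 8.60×10^4 N/C.

8.60×10^4 V/m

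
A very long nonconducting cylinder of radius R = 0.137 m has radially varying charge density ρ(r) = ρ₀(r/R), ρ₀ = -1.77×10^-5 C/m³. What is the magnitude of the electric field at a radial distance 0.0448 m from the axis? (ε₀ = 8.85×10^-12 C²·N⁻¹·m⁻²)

|E| ≈ 9.77×10^3 V/m

Take a coaxial cylindrical Gaussian surface of radius r = 0.0448 m and length L (r < R).
λ_enc = ∫₀^r ρ(r')·2πr' dr' = (2πρ₀/R)·r^3/3 = -2.433×10^-8 C/m.
Applying ∮E·dA = Q_enc/ε₀ with the end caps contributing no flux:
E = |λ_enc|/(2πε₀r) = (2.433×10^-8)/(2π·8.85×10^-12·0.0448) = 9.77×10^3 N/C.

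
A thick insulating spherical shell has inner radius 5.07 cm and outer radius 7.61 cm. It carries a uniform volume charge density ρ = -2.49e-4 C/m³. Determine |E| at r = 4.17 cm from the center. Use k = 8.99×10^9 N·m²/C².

|E| = 0 V/m

Use a concentric Gaussian sphere at r = 4.17 cm (r < 5.07 cm, inside the empty cavity).
No charge is enclosed, so by Gauss's law E·4πr² = 0 ⇒ E = 0.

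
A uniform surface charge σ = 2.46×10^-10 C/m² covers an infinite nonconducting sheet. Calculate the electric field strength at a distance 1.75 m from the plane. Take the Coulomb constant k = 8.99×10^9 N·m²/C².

The symmetry is planar: E is normal to the sheet and the same magnitude on both sides. Take a pillbox straddling the sheet with end-cap area A.
Only the two end caps contribute flux: Φ = 2EA. With Q_enc = σA, Gauss's law gives E = |σ|/(2ε₀).
E = 2πk|σ| = 2π(8.99×10^9)(2.46e-10) = 13.9 N/C.

|E| ≈ 13.9 V/m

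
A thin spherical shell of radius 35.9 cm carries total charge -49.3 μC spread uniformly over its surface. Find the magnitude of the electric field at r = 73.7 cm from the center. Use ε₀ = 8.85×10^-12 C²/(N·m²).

By spherical symmetry E is radial; choose a Gaussian sphere of radius r = 73.7 cm (r > 35.9 cm).
The entire shell is enclosed: Q_enc = -4.93×10^-5 C.
Since E is radial and uniform over the Gaussian sphere, Φ = E·4πr² = Q_enc/ε₀.
E = |Q_enc|/(4πε₀r²) = (4.93×10^-5)/(4π·8.85×10^-12·(0.737)²) = 8.16×10^5 N/C.

|E| = 8.16×10^5 V/m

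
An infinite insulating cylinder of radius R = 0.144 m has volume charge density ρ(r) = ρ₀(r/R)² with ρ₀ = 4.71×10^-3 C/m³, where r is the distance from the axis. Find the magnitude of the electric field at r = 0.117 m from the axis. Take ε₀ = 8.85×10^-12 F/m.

Take a coaxial cylindrical Gaussian surface of radius r = 0.117 m and length L (r < R).
Integrating ρ over the cross-section to radius r: λ_enc = (2πρ₀/R²) ∫₀^r r'^3 dr' = 2πρ₀ r^4/(4·R²) = 6.686e-5 C/m.
Since E is radial and uniform over the curved surface, Φ = E·2πrL = Q_enc/ε₀ = λ_enc L/ε₀.
E = |λ_enc|/(2πε₀r) = (6.686×10^-5)/(2π·8.85×10^-12·0.117) = 1.03×10^7 N/C.

E ≈ 1.03e7 N/C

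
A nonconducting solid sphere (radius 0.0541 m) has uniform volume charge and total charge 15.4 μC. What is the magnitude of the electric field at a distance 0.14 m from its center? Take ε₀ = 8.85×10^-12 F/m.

7.06×10^6 V/m

Take a concentric spherical Gaussian surface of radius r = 0.14 m (r > R, so the entire charge is enclosed).
Q_enc = 15.4 μC = 1.54×10^-5 C.
Applying ∮E·dA = Q_enc/ε₀ with Φ = E(4πr²):
E = |Q_enc|/(4πε₀r²) = (1.54×10^-5)/(4π·8.85×10^-12·(0.14)²) = 7.06×10^6 N/C.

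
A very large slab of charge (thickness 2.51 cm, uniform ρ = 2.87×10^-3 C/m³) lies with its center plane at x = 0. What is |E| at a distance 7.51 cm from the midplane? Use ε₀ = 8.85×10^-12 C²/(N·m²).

The point |x| = 7.51 cm lies outside the slab (half-thickness 0.01255 m). A symmetric pillbox spanning the full slab encloses Q_enc = ρ·d·A.
Flux = 2EA ⇒ E = |ρ|d/(2ε₀), independent of distance outside.
E = (2.87e-3)(0.0251)/(2·8.85×10^-12) = 4.07e6 N/C.

4.07e6 N/C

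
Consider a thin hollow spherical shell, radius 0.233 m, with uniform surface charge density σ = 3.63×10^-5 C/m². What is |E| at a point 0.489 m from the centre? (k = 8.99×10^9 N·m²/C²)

|E| ≈ 9.31e5 N/C

Symmetry ⇒ E = E(r) r̂. Gaussian sphere of radius r = 0.489 m (r > 0.233 m).
The entire shell is enclosed: Q_enc = σ·4πR² = (3.63e-5)·4π·(0.233)² = 2.476×10^-5 C.
Applying ∮E·dA = Q_enc/ε₀ with Φ = E(4πr²):
E = k|Q_enc|/r² = (8.99×10^9)(2.476e-5)/(0.489)² = 9.31×10^5 N/C.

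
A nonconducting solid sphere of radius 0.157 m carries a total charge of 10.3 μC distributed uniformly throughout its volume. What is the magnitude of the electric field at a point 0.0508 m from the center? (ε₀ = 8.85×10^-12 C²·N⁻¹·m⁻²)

By spherical symmetry E is radial; choose a Gaussian sphere of radius r = 0.0508 m (r < R).
Only the charge within r is enclosed: Q_enc = Q·(r/R)³ = (10.3 μC)·(0.0508 m/0.157 m)³ = 3.489×10^-7 C.
Since E is radial and uniform over the Gaussian sphere, Φ = E·4πr² = Q_enc/ε₀.
E = |Q_enc|/(4πε₀r²) = (3.489e-7)/(4π·8.85×10^-12·(0.0508)²) = 1.22e6 N/C.

|E| = 1.22×10^6 V/m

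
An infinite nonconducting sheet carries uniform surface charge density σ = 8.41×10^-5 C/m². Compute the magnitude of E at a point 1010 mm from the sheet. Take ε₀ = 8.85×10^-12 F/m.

|E| ≈ 4.75×10^6 N/C

The symmetry is planar: E is normal to the sheet and the same magnitude on both sides. Take a pillbox straddling the sheet with end-cap area A.
Only the two end caps contribute flux: Φ = 2EA. With Q_enc = σA, Gauss's law gives E = |σ|/(2ε₀).
E = |σ|/(2ε₀) = (8.41×10^-5)/(2·8.85×10^-12) = 4.75e6 N/C.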